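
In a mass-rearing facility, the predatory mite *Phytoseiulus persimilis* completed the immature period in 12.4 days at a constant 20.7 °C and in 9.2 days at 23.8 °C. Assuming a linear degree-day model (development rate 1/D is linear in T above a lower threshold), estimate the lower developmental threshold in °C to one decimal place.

11.8 °C

Under the model K = D·(T − T_b), so D₁·(T₁ − T_b) = D₂·(T₂ − T_b).
12.4·(20.7 − T_b) = 9.2·(23.8 − T_b)
T_b = (12.4·20.7 − 9.2·23.8) / (12.4 − 9.2) = 37.72 / 3.2 = 11.788 °C ≈ 11.8 °C.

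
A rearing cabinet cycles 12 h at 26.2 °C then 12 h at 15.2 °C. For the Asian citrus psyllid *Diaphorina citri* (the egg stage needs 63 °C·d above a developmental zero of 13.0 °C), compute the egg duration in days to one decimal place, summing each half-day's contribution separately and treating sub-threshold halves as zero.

Day half: max(0, 26.2 − 13.0) × 0.5 = 13.2 × 0.5 = 6.60 DD.
Night half: max(0, 15.2 − 13.0) × 0.5 = 2.2 × 0.5 = 1.10 DD.
Per 24 h: 7.70 DD/day.
Duration = 63 / 7.70 = 8.182 ≈ 8.2 days.

8.2 days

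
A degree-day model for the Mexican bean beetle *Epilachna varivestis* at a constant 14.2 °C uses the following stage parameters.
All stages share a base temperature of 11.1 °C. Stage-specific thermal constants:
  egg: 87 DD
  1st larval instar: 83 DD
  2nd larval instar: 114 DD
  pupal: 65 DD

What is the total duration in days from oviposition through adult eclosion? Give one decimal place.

112.6 days

Daily accumulation at 14.2 °C = 14.2 − 11.1 = 3.1 DD/day.
Total K = 87 + 83 + 114 + 65 = 349 DD.
Total duration = 349 / 3.1 = 112.581 ≈ 112.6 days.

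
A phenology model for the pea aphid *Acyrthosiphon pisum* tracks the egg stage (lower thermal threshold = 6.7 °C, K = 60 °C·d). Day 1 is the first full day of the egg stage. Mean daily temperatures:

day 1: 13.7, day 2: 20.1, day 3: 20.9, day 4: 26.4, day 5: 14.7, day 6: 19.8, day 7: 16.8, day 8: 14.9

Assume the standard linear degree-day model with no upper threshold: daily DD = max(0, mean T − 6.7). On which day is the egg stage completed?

Daily DD above 6.7 °C: 7.0, 13.4, 14.2, 19.7, 8.0, 13.1, 10.1, 8.2.
Cumulative: 7.0, 20.4, 34.6, 54.3, 62.3, 75.4, 85.5, 93.7.
The total first reaches 60 DD on day 5.

day 5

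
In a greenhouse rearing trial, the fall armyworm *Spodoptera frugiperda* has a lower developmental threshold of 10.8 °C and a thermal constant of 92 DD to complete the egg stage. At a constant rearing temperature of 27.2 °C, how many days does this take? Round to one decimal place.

5.6 days

Daily accumulation = 27.2 − 10.8 = 16.4 DD/day.
Duration = 92 / 16.4 = 5.610 ≈ 5.6 days.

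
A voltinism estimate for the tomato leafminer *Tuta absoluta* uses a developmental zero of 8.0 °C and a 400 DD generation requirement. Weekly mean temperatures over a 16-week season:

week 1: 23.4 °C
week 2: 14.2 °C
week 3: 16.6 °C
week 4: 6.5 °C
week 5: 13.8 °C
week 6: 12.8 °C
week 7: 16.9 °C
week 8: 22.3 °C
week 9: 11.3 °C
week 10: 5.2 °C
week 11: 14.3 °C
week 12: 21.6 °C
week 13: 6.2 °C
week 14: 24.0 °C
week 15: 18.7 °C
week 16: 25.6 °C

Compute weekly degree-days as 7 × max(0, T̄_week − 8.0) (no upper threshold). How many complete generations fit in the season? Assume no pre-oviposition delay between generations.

2 generations

Weekly DD (7 × max(0, T̄ − 8.0)): 107.8, 43.4, 60.2, 0.0, 40.6, 33.6, 62.3, 100.1, 23.1, 0.0, 44.1, 95.2, 0.0, 112.0, 74.9, 123.2.
Season total = 920.5 DD.
Complete generations = ⌊920.5 / 400⌋ = 2.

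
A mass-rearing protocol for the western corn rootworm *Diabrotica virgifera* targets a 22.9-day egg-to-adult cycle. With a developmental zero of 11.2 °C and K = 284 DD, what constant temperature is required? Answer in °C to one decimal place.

Required daily accumulation = 284 / 22.9 = 12.402 DD/day.
T = T_base + 12.402 = 11.2 + 12.402 = 23.602 ≈ 23.6 °C.

23.6 °C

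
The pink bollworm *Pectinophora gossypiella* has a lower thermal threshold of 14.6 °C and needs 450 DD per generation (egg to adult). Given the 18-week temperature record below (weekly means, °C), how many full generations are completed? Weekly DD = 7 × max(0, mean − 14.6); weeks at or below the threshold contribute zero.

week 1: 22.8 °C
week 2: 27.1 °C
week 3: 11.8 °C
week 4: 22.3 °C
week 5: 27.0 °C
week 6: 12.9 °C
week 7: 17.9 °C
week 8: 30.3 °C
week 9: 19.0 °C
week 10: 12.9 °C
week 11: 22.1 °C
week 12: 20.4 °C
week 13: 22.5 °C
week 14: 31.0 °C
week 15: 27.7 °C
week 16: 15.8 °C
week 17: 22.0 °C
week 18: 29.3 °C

Weekly DD (7 × max(0, T̄ − 14.6)): 57.4, 87.5, 0.0, 53.9, 86.8, 0.0, 23.1, 109.9, 30.8, 0.0, 52.5, 40.6, 55.3, 114.8, 91.7, 8.4, 51.8, 102.9.
Season total = 967.4 DD.
Complete generations = ⌊967.4 / 450⌋ = 2.

2 generations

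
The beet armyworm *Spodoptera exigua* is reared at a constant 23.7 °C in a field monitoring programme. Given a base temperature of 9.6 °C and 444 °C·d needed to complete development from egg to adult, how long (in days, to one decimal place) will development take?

31.5 days

Daily accumulation = 23.7 − 9.6 = 14.1 DD/day.
Duration = 444 / 14.1 = 31.489 ≈ 31.5 days.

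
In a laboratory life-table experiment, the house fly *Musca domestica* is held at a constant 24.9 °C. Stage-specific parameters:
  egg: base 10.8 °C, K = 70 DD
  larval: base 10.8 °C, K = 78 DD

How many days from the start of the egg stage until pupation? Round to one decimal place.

egg: 70 / (24.9 − 10.8) = 70 / 14.1 = 4.965 d.
larval: 78 / (24.9 − 10.8) = 78 / 14.1 = 5.532 d.
Sum = 10.496 ≈ 10.5 days.

10.5 days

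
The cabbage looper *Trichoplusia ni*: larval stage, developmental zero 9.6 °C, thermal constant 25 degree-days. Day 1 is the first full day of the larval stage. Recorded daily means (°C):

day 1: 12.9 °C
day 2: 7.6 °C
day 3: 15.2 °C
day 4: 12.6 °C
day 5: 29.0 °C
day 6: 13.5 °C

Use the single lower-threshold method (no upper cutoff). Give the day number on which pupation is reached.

Daily DD above 9.6 °C: 3.3, 0.0, 5.6, 3.0, 19.4, 3.9.
Cumulative: 3.3, 3.3, 8.9, 11.9, 31.3, 35.2.
The total first reaches 25 DD on day 5.

day 5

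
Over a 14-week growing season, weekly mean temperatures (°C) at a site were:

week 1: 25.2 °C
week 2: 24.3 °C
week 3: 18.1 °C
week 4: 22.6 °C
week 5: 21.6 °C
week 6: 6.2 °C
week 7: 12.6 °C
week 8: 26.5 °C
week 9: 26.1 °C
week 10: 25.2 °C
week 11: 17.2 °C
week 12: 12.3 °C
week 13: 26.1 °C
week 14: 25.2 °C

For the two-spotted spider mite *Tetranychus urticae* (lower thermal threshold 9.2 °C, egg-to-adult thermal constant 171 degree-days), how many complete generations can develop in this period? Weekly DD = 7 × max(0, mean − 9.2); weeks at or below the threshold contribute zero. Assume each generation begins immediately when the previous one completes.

Weekly DD (7 × max(0, T̄ − 9.2)): 112.0, 105.7, 62.3, 93.8, 86.8, 0.0, 23.8, 121.1, 118.3, 112.0, 56.0, 21.7, 118.3, 112.0.
Season total = 1143.8 DD.
Complete generations = ⌊1143.8 / 171⌋ = 6.

6 generations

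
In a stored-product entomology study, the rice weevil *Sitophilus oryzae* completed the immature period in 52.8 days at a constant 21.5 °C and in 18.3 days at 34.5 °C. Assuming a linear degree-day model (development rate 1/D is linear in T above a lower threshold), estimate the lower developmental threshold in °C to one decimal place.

Linear rate model ⇒ the product D·(T − T_b) is constant across temperatures.
52.8·(21.5 − T_b) = 18.3·(34.5 − T_b)
T_b = (52.8·21.5 − 18.3·34.5) / (52.8 − 18.3) = 503.85 / 34.5 = 14.604 °C ≈ 14.6 °C.

14.6 °C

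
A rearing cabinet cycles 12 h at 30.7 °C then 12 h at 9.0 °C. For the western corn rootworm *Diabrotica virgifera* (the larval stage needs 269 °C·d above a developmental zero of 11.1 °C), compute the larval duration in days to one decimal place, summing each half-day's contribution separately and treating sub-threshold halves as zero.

Day half: max(0, 30.7 − 11.1) × 0.5 = 19.6 × 0.5 = 9.80 DD.
Night half: max(0, 9.0 − 11.1) × 0.5 = 0.0 × 0.5 = 0.00 DD.
Per 24 h: 9.80 DD/day.
Duration = 269 / 9.80 = 27.449 ≈ 27.4 days.

27.4 days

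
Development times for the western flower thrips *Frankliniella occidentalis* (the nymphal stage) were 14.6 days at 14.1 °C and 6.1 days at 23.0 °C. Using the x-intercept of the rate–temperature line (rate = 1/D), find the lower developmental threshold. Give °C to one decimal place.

7.7 °C

Equal thermal constants: D₁(T₁ − T_b) = D₂(T₂ − T_b).
14.6·(14.1 − T_b) = 6.1·(23.0 − T_b)
T_b = (14.6·14.1 − 6.1·23.0) / (14.6 − 6.1) = 65.56 / 8.5 = 7.713 °C ≈ 7.7 °C.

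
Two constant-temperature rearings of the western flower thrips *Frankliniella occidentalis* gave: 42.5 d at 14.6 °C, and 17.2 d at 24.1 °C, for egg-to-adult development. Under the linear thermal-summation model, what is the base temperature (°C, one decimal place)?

8.1 °C

Linear rate model ⇒ the product D·(T − T_b) is constant across temperatures.
42.5·(14.6 − T_b) = 17.2·(24.1 − T_b)
T_b = (42.5·14.6 − 17.2·24.1) / (42.5 − 17.2) = 205.98 / 25.3 = 8.142 °C ≈ 8.1 °C.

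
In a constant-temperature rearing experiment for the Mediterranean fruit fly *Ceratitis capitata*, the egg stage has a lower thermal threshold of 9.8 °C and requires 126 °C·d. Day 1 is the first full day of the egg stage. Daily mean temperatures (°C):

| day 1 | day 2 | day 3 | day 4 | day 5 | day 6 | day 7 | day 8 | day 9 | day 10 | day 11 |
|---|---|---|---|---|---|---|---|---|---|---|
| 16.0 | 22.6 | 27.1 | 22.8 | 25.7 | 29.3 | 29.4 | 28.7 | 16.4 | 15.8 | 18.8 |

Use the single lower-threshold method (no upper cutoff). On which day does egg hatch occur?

Daily DD above 9.8 °C: 6.2, 12.8, 17.3, 13.0, 15.9, 19.5, 19.6, 18.9, 6.6, 6.0, 9.0.
Cumulative: 6.2, 19.0, 36.3, 49.3, 65.2, 84.7, 104.3, 123.2, 129.8, 135.8, 144.8.
The total first reaches 126 DD on day 9.

day 9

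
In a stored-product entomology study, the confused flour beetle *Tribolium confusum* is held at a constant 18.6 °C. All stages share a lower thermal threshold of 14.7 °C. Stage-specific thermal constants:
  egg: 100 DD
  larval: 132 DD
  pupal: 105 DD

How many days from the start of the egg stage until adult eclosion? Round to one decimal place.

86.4 days

Daily accumulation at 18.6 °C = 18.6 − 14.7 = 3.9 DD/day.
Total K = 100 + 132 + 105 = 337 DD.
Total duration = 337 / 3.9 = 86.410 ≈ 86.4 days.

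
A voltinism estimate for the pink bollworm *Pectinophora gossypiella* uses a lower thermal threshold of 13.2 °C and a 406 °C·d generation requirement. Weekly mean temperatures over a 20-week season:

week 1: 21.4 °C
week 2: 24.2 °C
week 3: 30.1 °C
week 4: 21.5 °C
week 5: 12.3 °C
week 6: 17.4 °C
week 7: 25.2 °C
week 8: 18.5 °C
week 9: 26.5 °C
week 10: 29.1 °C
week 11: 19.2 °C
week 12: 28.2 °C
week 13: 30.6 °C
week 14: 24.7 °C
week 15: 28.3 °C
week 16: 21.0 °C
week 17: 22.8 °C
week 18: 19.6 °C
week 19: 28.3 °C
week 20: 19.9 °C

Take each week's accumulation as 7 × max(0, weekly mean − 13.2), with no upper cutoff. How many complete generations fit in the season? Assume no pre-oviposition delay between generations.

Weekly DD (7 × max(0, T̄ − 13.2)): 57.4, 77.0, 118.3, 58.1, 0.0, 29.4, 84.0, 37.1, 93.1, 111.3, 42.0, 105.0, 121.8, 80.5, 105.7, 54.6, 67.2, 44.8, 105.7, 46.9.
Season total = 1439.9 DD.
Complete generations = ⌊1439.9 / 406⌋ = 3.

3 generations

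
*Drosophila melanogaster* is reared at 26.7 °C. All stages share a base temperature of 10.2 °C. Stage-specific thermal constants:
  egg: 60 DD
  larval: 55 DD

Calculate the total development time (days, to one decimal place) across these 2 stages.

Daily accumulation at 26.7 °C = 26.7 − 10.2 = 16.5 DD/day.
Total K = 60 + 55 = 115 DD.
Total duration = 115 / 16.5 = 6.970 ≈ 7.0 days.

7.0 days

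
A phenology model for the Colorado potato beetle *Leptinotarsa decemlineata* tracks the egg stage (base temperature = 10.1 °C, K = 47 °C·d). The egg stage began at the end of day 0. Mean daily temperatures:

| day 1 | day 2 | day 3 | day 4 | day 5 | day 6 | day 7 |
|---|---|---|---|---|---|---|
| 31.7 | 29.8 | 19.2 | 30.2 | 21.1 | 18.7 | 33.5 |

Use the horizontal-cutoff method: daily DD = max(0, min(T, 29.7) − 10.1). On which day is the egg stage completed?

day 3

Daily DD above 10.1 °C (capped at 19.6): 19.6, 19.6, 9.1, 19.6, 11.0, 8.6, 19.6.
Cumulative: 19.6, 39.2, 48.3, 67.9, 78.9, 87.5, 107.1.
The total first reaches 47 DD on day 3.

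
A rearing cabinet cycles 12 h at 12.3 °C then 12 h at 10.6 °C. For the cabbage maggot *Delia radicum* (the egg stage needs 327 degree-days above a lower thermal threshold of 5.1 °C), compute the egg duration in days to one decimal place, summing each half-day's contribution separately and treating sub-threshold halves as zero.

51.5 days

Day half: max(0, 12.3 − 5.1) × 0.5 = 7.2 × 0.5 = 3.60 DD.
Night half: max(0, 10.6 − 5.1) × 0.5 = 5.5 × 0.5 = 2.75 DD.
Per 24 h: 6.35 DD/day.
Duration = 327 / 6.35 = 51.496 ≈ 51.5 days.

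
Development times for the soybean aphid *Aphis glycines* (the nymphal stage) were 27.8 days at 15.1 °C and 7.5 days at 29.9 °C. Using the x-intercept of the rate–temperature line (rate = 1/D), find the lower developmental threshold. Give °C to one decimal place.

9.6 °C

Linear rate model ⇒ the product D·(T − T_b) is constant across temperatures.
27.8·(15.1 − T_b) = 7.5·(29.9 − T_b)
T_b = (27.8·15.1 − 7.5·29.9) / (27.8 − 7.5) = 195.53 / 20.3 = 9.632 °C ≈ 9.6 °C.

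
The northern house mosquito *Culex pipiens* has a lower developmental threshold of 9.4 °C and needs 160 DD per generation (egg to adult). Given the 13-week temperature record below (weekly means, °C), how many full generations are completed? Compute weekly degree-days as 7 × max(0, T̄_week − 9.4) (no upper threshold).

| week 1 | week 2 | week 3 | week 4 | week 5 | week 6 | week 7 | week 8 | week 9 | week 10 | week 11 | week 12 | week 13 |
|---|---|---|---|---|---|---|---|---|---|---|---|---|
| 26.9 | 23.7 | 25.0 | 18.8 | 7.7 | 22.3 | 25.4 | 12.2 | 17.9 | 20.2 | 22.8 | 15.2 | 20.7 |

6 generations

Weekly DD (7 × max(0, T̄ − 9.4)): 122.5, 100.1, 109.2, 65.8, 0.0, 90.3, 112.0, 19.6, 59.5, 75.6, 93.8, 40.6, 79.1.
Season total = 968.1 DD.
Complete generations = ⌊968.1 / 160⌋ = 6.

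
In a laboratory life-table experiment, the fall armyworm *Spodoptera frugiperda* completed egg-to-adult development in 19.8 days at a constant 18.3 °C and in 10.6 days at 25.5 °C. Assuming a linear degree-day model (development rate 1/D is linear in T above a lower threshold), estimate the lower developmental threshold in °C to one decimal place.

Equal thermal constants: D₁(T₁ − T_b) = D₂(T₂ − T_b).
19.8·(18.3 − T_b) = 10.6·(25.5 − T_b)
T_b = (19.8·18.3 − 10.6·25.5) / (19.8 − 10.6) = 92.04 / 9.2 = 10.004 °C ≈ 10.0 °C.

10.0 °C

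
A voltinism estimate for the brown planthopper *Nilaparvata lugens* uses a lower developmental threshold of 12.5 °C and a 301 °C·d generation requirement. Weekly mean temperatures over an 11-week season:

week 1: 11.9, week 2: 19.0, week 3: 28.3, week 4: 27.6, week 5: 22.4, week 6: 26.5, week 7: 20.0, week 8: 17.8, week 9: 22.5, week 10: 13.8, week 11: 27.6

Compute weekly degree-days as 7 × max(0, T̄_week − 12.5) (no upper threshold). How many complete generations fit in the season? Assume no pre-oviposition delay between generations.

2 generations

Weekly DD (7 × max(0, T̄ − 12.5)): 0.0, 45.5, 110.6, 105.7, 69.3, 98.0, 52.5, 37.1, 70.0, 9.1, 105.7.
Season total = 703.5 DD.
Complete generations = ⌊703.5 / 301⌋ = 2.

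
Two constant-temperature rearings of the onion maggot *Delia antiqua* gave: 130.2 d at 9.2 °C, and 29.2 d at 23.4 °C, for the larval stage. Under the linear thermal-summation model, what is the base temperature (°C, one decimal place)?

Linear rate model ⇒ the product D·(T − T_b) is constant across temperatures.
130.2·(9.2 − T_b) = 29.2·(23.4 − T_b)
T_b = (130.2·9.2 − 29.2·23.4) / (130.2 − 29.2) = 514.56 / 101.0 = 5.095 °C ≈ 5.1 °C.

5.1 °C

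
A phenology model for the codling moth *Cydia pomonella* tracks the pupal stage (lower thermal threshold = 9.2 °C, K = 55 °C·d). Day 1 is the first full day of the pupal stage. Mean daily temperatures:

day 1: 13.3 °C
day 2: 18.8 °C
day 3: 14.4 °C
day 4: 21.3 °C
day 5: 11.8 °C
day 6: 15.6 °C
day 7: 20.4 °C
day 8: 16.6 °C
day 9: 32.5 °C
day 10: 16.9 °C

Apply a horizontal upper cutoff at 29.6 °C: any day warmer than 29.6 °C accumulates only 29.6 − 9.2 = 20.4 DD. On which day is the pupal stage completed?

Daily DD above 9.2 °C (capped at 20.4): 4.1, 9.6, 5.2, 12.1, 2.6, 6.4, 11.2, 7.4, 20.4, 7.7.
Cumulative: 4.1, 13.7, 18.9, 31.0, 33.6, 40.0, 51.2, 58.6, 79.0, 86.7.
The total first reaches 55 DD on day 8.

day 8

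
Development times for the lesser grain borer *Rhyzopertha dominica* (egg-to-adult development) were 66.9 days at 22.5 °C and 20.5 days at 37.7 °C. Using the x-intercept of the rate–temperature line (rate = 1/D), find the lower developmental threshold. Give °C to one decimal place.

Linear rate model ⇒ the product D·(T − T_b) is constant across temperatures.
66.9·(22.5 − T_b) = 20.5·(37.7 − T_b)
T_b = (66.9·22.5 − 20.5·37.7) / (66.9 − 20.5) = 732.40 / 46.4 = 15.784 °C ≈ 15.8 °C.

15.8 °C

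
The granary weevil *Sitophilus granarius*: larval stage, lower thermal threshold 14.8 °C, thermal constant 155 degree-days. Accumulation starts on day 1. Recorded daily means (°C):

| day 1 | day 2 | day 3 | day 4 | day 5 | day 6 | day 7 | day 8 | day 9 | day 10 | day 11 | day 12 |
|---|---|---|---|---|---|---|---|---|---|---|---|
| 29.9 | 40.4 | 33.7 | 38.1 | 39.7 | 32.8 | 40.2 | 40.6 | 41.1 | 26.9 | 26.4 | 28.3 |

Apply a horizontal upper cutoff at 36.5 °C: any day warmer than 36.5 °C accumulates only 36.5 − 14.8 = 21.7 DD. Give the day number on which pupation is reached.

Daily DD above 14.8 °C (capped at 21.7): 15.1, 21.7, 18.9, 21.7, 21.7, 18.0, 21.7, 21.7, 21.7, 12.1, 11.6, 13.5.
Cumulative: 15.1, 36.8, 55.7, 77.4, 99.1, 117.1, 138.8, 160.5, 182.2, 194.3, 205.9, 219.4.
The total first reaches 155 DD on day 8.

day 8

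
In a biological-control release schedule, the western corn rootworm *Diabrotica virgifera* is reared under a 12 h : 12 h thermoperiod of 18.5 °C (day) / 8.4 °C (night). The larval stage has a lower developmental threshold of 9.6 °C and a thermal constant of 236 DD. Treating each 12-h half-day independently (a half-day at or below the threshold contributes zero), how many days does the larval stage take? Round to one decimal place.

53.0 days

Day half: max(0, 18.5 − 9.6) × 0.5 = 8.9 × 0.5 = 4.45 DD.
Night half: max(0, 8.4 − 9.6) × 0.5 = 0.0 × 0.5 = 0.00 DD.
Per 24 h: 4.45 DD/day.
Duration = 236 / 4.45 = 53.034 ≈ 53.0 days.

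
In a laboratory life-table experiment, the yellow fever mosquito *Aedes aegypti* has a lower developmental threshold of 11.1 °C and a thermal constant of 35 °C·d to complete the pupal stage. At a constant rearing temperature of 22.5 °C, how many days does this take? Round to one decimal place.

Daily accumulation = 22.5 − 11.1 = 11.4 DD/day.
Duration = 35 / 11.4 = 3.070 ≈ 3.1 days.

3.1 days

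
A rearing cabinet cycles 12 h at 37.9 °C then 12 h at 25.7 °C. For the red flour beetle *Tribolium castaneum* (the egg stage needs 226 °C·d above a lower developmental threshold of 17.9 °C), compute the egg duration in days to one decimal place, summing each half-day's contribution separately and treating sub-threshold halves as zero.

16.3 days

Day half: max(0, 37.9 − 17.9) × 0.5 = 20.0 × 0.5 = 10.00 DD.
Night half: max(0, 25.7 − 17.9) × 0.5 = 7.8 × 0.5 = 3.90 DD.
Per 24 h: 13.90 DD/day.
Duration = 226 / 13.90 = 16.259 ≈ 16.3 days.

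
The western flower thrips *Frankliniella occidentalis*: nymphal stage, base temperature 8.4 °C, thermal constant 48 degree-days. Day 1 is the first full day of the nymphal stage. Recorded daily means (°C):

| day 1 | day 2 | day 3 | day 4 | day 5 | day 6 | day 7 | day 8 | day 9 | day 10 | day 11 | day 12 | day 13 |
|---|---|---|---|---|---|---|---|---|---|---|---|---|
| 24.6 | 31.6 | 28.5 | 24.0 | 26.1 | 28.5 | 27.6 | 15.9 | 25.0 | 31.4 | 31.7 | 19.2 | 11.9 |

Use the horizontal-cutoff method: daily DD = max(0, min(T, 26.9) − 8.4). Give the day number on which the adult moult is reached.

Daily DD above 8.4 °C (capped at 18.5): 16.2, 18.5, 18.5, 15.6, 17.7, 18.5, 18.5, 7.5, 16.6, 18.5, 18.5, 10.8, 3.5.
Cumulative: 16.2, 34.7, 53.2, 68.8, 86.5, 105.0, 123.5, 131.0, 147.6, 166.1, 184.6, 195.4, 198.9.
The total first reaches 48 DD on day 3.

day 3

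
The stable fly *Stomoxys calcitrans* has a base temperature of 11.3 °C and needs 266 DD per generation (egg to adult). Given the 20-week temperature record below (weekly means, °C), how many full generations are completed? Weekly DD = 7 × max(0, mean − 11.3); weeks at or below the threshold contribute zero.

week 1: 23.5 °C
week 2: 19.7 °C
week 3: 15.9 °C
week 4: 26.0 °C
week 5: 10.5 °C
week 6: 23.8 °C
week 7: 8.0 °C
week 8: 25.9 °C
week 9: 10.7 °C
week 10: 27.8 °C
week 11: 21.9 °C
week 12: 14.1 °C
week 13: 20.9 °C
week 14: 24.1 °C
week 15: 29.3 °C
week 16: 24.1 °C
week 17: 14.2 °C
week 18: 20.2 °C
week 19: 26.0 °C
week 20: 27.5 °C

Weekly DD (7 × max(0, T̄ − 11.3)): 85.4, 58.8, 32.2, 102.9, 0.0, 87.5, 0.0, 102.2, 0.0, 115.5, 74.2, 19.6, 67.2, 89.6, 126.0, 89.6, 20.3, 62.3, 102.9, 113.4.
Season total = 1349.6 DD.
Complete generations = ⌊1349.6 / 266⌋ = 5.

5 generations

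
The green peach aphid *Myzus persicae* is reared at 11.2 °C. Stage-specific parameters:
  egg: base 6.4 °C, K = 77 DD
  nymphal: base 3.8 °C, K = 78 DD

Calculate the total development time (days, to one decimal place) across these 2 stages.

egg: 77 / (11.2 − 6.4) = 77 / 4.8 = 16.042 d.
nymphal: 78 / (11.2 − 3.8) = 78 / 7.4 = 10.541 d.
Sum = 26.582 ≈ 26.6 days.

26.6 days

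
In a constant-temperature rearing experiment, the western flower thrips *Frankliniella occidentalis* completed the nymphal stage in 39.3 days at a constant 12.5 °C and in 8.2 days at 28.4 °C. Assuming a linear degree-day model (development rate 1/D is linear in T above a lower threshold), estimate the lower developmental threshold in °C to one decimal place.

Under the model K = D·(T − T_b), so D₁·(T₁ − T_b) = D₂·(T₂ − T_b).
39.3·(12.5 − T_b) = 8.2·(28.4 − T_b)
T_b = (39.3·12.5 − 8.2·28.4) / (39.3 − 8.2) = 258.37 / 31.1 = 8.308 °C ≈ 8.3 °C.

8.3 °C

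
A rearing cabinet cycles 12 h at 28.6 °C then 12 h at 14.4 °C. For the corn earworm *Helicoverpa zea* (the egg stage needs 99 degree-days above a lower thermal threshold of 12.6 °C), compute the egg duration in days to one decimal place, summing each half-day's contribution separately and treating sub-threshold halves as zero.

11.1 days

Day half: max(0, 28.6 − 12.6) × 0.5 = 16.0 × 0.5 = 8.00 DD.
Night half: max(0, 14.4 − 12.6) × 0.5 = 1.8 × 0.5 = 0.90 DD.
Per 24 h: 8.90 DD/day.
Duration = 99 / 8.90 = 11.124 ≈ 11.1 days.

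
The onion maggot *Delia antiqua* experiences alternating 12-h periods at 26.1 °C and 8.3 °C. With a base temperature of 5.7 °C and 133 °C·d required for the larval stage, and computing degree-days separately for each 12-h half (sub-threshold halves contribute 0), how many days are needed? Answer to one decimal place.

11.6 days

Day half: max(0, 26.1 − 5.7) × 0.5 = 20.4 × 0.5 = 10.20 DD.
Night half: max(0, 8.3 − 5.7) × 0.5 = 2.6 × 0.5 = 1.30 DD.
Per 24 h: 11.50 DD/day.
Duration = 133 / 11.50 = 11.565 ≈ 11.6 days.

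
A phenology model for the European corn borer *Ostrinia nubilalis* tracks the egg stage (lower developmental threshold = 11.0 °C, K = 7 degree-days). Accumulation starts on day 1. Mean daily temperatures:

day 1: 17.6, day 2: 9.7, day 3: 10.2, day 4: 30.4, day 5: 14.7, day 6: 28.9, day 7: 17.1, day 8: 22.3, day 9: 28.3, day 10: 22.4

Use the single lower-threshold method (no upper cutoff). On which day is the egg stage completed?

day 4

Daily DD above 11.0 °C: 6.6, 0.0, 0.0, 19.4, 3.7, 17.9, 6.1, 11.3, 17.3, 11.4.
Cumulative: 6.6, 6.6, 6.6, 26.0, 29.7, 47.6, 53.7, 65.0, 82.3, 93.7.
The total first reaches 7 DD on day 4.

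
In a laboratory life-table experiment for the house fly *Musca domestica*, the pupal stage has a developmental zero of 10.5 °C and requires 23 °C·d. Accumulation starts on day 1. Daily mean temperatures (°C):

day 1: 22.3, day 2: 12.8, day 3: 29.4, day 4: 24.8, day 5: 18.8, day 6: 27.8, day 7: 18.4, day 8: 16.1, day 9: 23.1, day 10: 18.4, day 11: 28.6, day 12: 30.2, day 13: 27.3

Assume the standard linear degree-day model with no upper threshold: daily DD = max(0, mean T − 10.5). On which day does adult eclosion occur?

Daily DD above 10.5 °C: 11.8, 2.3, 18.9, 14.3, 8.3, 17.3, 7.9, 5.6, 12.6, 7.9, 18.1, 19.7, 16.8.
Cumulative: 11.8, 14.1, 33.0, 47.3, 55.6, 72.9, 80.8, 86.4, 99.0, 106.9, 125.0, 144.7, 161.5.
The total first reaches 23 DD on day 3.

day 3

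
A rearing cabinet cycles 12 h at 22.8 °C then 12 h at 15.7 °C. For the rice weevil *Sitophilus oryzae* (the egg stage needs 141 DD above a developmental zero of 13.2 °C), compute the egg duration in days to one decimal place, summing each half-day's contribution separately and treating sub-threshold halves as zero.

23.3 days

Day half: max(0, 22.8 − 13.2) × 0.5 = 9.6 × 0.5 = 4.80 DD.
Night half: max(0, 15.7 − 13.2) × 0.5 = 2.5 × 0.5 = 1.25 DD.
Per 24 h: 6.05 DD/day.
Duration = 141 / 6.05 = 23.306 ≈ 23.3 days.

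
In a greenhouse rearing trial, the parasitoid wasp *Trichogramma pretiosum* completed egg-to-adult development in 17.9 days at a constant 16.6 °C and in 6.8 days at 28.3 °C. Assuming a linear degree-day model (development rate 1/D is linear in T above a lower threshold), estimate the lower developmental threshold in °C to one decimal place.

Linear rate model ⇒ the product D·(T − T_b) is constant across temperatures.
17.9·(16.6 − T_b) = 6.8·(28.3 − T_b)
T_b = (17.9·16.6 − 6.8·28.3) / (17.9 − 6.8) = 104.70 / 11.1 = 9.432 °C ≈ 9.4 °C.

9.4 °C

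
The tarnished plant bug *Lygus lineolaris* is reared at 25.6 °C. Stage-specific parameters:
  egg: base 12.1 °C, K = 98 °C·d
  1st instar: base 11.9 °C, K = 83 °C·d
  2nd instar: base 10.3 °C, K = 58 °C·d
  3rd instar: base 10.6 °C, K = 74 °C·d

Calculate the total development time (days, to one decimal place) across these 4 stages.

egg: 98 / (25.6 − 12.1) = 98 / 13.5 = 7.259 d.
1st instar: 83 / (25.6 − 11.9) = 83 / 13.7 = 6.058 d.
2nd instar: 58 / (25.6 − 10.3) = 58 / 15.3 = 3.791 d.
3rd instar: 74 / (25.6 − 10.6) = 74 / 15.0 = 4.933 d.
Sum = 22.042 ≈ 22.0 days.

22.0 days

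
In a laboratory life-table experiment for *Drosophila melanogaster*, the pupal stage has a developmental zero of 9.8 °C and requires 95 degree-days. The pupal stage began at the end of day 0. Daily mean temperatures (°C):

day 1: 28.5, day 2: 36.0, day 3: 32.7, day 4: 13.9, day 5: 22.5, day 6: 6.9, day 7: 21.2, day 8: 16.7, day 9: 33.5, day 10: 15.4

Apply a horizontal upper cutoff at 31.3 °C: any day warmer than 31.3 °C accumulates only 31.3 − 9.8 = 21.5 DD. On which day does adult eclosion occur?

day 8

Daily DD above 9.8 °C (capped at 21.5): 18.7, 21.5, 21.5, 4.1, 12.7, 0.0, 11.4, 6.9, 21.5, 5.6.
Cumulative: 18.7, 40.2, 61.7, 65.8, 78.5, 78.5, 89.9, 96.8, 118.3, 123.9.
The total first reaches 95 DD on day 8.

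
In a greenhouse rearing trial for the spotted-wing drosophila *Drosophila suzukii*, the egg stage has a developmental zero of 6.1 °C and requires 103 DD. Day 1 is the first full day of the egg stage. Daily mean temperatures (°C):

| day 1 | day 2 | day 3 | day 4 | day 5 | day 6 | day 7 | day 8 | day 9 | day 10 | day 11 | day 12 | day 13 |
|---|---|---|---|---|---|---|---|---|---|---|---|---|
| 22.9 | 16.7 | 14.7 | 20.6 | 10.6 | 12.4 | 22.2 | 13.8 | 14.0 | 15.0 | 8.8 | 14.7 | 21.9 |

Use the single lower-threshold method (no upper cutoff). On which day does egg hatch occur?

day 11

Daily DD above 6.1 °C: 16.8, 10.6, 8.6, 14.5, 4.5, 6.3, 16.1, 7.7, 7.9, 8.9, 2.7, 8.6, 15.8.
Cumulative: 16.8, 27.4, 36.0, 50.5, 55.0, 61.3, 77.4, 85.1, 93.0, 101.9, 104.6, 113.2, 129.0.
The total first reaches 103 DD on day 11.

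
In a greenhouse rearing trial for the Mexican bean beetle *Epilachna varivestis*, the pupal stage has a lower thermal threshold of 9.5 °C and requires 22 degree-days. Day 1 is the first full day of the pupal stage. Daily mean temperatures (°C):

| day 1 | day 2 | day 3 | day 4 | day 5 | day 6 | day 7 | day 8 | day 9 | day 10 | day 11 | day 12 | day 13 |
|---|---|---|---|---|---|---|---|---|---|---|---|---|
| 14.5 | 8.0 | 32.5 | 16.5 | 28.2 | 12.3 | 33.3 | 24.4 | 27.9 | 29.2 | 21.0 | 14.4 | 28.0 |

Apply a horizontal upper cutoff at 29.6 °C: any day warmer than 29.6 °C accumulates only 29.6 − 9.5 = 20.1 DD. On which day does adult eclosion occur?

Daily DD above 9.5 °C (capped at 20.1): 5.0, 0.0, 20.1, 7.0, 18.7, 2.8, 20.1, 14.9, 18.4, 19.7, 11.5, 4.9, 18.5.
Cumulative: 5.0, 5.0, 25.1, 32.1, 50.8, 53.6, 73.7, 88.6, 107.0, 126.7, 138.2, 143.1, 161.6.
The total first reaches 22 DD on day 3.

day 3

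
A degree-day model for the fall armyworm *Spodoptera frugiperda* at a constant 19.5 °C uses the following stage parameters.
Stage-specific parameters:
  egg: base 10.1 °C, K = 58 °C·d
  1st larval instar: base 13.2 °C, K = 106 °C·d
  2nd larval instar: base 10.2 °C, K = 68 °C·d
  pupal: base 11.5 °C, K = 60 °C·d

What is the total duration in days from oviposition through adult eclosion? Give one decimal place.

37.8 days

egg: 58 / (19.5 − 10.1) = 58 / 9.4 = 6.170 d.
1st larval instar: 106 / (19.5 − 13.2) = 106 / 6.3 = 16.825 d.
2nd larval instar: 68 / (19.5 − 10.2) = 68 / 9.3 = 7.312 d.
pupal: 60 / (19.5 − 11.5) = 60 / 8.0 = 7.500 d.
Sum = 37.807 ≈ 37.8 days.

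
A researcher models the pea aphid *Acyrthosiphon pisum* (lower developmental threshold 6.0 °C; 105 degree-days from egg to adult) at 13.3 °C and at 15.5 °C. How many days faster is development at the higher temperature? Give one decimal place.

At 13.3 °C: 105 / (13.3 − 6.0) = 105 / 7.3 = 14.384 d.
At 15.5 °C: 105 / (15.5 − 6.0) = 105 / 9.5 = 11.053 d.
Difference = |14.384 − 11.053| = 3.331 ≈ 3.3 days.

3.3 days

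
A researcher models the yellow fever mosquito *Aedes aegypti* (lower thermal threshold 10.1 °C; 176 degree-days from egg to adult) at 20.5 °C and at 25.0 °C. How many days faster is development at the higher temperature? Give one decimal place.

5.1 days

At 20.5 °C: 176 / (20.5 − 10.1) = 176 / 10.4 = 16.923 d.
At 25.0 °C: 176 / (25.0 − 10.1) = 176 / 14.9 = 11.812 d.
Difference = |16.923 − 11.812| = 5.111 ≈ 5.1 days.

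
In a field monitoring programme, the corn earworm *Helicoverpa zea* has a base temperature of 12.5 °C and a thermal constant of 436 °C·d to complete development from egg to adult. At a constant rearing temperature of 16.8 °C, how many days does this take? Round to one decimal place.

101.4 days

Daily accumulation = 16.8 − 12.5 = 4.3 DD/day.
Duration = 436 / 4.3 = 101.395 ≈ 101.4 days.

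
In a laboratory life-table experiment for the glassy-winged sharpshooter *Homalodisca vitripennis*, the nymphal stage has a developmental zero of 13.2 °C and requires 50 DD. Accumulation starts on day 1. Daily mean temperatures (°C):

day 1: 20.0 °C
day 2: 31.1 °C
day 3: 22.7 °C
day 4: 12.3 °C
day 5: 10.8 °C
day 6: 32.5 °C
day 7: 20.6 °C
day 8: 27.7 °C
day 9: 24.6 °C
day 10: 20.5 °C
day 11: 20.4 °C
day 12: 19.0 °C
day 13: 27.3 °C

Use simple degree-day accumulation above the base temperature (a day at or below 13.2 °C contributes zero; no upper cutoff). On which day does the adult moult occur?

day 6

Daily DD above 13.2 °C: 6.8, 17.9, 9.5, 0.0, 0.0, 19.3, 7.4, 14.5, 11.4, 7.3, 7.2, 5.8, 14.1.
Cumulative: 6.8, 24.7, 34.2, 34.2, 34.2, 53.5, 60.9, 75.4, 86.8, 94.1, 101.3, 107.1, 121.2.
The total first reaches 50 DD on day 6.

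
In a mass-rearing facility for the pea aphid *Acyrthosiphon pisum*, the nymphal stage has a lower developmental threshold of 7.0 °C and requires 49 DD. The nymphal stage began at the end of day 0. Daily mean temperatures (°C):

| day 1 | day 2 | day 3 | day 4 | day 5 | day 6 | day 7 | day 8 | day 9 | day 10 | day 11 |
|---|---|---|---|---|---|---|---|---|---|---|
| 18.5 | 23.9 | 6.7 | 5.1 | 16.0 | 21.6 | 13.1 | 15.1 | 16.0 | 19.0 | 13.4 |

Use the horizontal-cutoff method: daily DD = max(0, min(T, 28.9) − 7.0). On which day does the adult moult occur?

day 6

Daily DD above 7.0 °C (capped at 21.9): 11.5, 16.9, 0.0, 0.0, 9.0, 14.6, 6.1, 8.1, 9.0, 12.0, 6.4.
Cumulative: 11.5, 28.4, 28.4, 28.4, 37.4, 52.0, 58.1, 66.2, 75.2, 87.2, 93.6.
The total first reaches 49 DD on day 6.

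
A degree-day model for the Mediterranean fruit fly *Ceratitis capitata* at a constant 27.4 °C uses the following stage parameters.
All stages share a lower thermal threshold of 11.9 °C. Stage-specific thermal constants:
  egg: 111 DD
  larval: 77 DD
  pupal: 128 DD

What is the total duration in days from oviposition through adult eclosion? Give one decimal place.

Daily accumulation at 27.4 °C = 27.4 − 11.9 = 15.5 DD/day.
Total K = 111 + 77 + 128 = 316 DD.
Total duration = 316 / 15.5 = 20.387 ≈ 20.4 days.

20.4 days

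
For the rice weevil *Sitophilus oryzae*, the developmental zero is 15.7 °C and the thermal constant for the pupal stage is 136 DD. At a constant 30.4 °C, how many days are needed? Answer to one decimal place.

9.3 days

Daily accumulation = 30.4 − 15.7 = 14.7 DD/day.
Duration = 136 / 14.7 = 9.252 ≈ 9.3 days.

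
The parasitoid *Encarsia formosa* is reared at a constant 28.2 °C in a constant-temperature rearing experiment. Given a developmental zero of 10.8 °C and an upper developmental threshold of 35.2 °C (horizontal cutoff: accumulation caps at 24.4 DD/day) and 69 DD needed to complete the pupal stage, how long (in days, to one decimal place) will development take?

Daily accumulation = 28.2 − 10.8 = 17.4 DD/day.
Duration = 69 / 17.4 = 3.966 ≈ 4.0 days.

4.0 days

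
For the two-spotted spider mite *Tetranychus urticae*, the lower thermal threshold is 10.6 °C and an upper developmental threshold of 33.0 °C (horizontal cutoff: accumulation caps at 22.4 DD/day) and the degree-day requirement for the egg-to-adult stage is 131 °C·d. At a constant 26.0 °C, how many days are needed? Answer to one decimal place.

8.5 days

Daily accumulation = 26.0 − 10.6 = 15.4 DD/day.
Duration = 131 / 15.4 = 8.506 ≈ 8.5 days.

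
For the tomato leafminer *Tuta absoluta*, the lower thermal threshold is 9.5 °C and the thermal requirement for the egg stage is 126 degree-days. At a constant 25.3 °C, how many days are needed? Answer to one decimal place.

Daily accumulation = 25.3 − 9.5 = 15.8 DD/day.
Duration = 126 / 15.8 = 7.975 ≈ 8.0 days.

8.0 days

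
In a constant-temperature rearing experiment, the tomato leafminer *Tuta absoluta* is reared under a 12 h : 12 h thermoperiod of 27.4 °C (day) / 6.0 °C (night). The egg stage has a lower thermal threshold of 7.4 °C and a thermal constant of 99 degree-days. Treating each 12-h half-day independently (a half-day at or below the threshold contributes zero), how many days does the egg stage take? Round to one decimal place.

9.9 days

Day half: max(0, 27.4 − 7.4) × 0.5 = 20.0 × 0.5 = 10.00 DD.
Night half: max(0, 6.0 − 7.4) × 0.5 = 0.0 × 0.5 = 0.00 DD.
Per 24 h: 10.00 DD/day.
Duration = 99 / 10.00 = 9.900 ≈ 9.9 days.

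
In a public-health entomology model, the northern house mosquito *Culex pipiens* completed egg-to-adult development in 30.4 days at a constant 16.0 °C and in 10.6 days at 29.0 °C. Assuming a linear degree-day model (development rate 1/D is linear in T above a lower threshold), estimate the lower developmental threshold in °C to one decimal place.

Equal thermal constants: D₁(T₁ − T_b) = D₂(T₂ − T_b).
30.4·(16.0 − T_b) = 10.6·(29.0 − T_b)
T_b = (30.4·16.0 − 10.6·29.0) / (30.4 − 10.6) = 179.00 / 19.8 = 9.040 °C ≈ 9.0 °C.

9.0 °C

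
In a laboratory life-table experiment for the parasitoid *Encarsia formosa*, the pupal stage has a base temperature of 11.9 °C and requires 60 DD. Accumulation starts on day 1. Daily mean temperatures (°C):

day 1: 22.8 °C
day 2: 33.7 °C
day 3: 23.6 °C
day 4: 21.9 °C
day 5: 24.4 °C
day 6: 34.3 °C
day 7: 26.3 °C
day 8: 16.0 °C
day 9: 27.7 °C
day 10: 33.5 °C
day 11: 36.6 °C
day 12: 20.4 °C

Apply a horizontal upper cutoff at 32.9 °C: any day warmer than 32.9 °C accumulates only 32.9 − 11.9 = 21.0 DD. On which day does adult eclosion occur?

Daily DD above 11.9 °C (capped at 21.0): 10.9, 21.0, 11.7, 10.0, 12.5, 21.0, 14.4, 4.1, 15.8, 21.0, 21.0, 8.5.
Cumulative: 10.9, 31.9, 43.6, 53.6, 66.1, 87.1, 101.5, 105.6, 121.4, 142.4, 163.4, 171.9.
The total first reaches 60 DD on day 5.

day 5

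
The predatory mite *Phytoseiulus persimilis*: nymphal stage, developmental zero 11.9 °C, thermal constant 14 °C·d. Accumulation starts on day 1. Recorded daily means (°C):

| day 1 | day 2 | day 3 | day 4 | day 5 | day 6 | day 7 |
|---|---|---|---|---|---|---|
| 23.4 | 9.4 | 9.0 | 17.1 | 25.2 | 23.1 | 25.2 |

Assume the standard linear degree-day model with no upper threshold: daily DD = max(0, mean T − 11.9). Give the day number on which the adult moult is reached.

day 4

Daily DD above 11.9 °C: 11.5, 0.0, 0.0, 5.2, 13.3, 11.2, 13.3.
Cumulative: 11.5, 11.5, 11.5, 16.7, 30.0, 41.2, 54.5.
The total first reaches 14 DD on day 4.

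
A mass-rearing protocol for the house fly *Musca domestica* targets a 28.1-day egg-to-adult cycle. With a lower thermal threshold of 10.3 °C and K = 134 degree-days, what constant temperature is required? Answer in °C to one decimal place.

Required daily accumulation = 134 / 28.1 = 4.769 DD/day.
T = T_base + 4.769 = 10.3 + 4.769 = 15.069 ≈ 15.1 °C.

15.1 °C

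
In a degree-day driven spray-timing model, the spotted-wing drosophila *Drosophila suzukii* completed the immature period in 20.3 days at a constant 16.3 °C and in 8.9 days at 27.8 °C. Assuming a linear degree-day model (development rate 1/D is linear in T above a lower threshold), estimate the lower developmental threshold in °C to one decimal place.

7.3 °C

Equal thermal constants: D₁(T₁ − T_b) = D₂(T₂ − T_b).
20.3·(16.3 − T_b) = 8.9·(27.8 − T_b)
T_b = (20.3·16.3 − 8.9·27.8) / (20.3 − 8.9) = 83.47 / 11.4 = 7.322 °C ≈ 7.3 °C.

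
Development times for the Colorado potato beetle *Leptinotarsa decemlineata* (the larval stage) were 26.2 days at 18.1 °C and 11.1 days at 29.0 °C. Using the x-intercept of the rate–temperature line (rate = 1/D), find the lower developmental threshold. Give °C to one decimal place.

Equal thermal constants: D₁(T₁ − T_b) = D₂(T₂ − T_b).
26.2·(18.1 − T_b) = 11.1·(29.0 − T_b)
T_b = (26.2·18.1 − 11.1·29.0) / (26.2 − 11.1) = 152.32 / 15.1 = 10.087 °C ≈ 10.1 °C.

10.1 °C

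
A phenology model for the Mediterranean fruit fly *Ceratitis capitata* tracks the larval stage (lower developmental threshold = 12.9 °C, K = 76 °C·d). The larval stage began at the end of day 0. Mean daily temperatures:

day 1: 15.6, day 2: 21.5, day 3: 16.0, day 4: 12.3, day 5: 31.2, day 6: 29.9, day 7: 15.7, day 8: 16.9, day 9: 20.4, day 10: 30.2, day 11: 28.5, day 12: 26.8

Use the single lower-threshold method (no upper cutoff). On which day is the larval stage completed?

day 10

Daily DD above 12.9 °C: 2.7, 8.6, 3.1, 0.0, 18.3, 17.0, 2.8, 4.0, 7.5, 17.3, 15.6, 13.9.
Cumulative: 2.7, 11.3, 14.4, 14.4, 32.7, 49.7, 52.5, 56.5, 64.0, 81.3, 96.9, 110.8.
The total first reaches 76 DD on day 10.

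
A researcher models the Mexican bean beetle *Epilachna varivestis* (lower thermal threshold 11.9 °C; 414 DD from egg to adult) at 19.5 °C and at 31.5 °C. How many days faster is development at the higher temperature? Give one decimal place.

At 19.5 °C: 414 / (19.5 − 11.9) = 414 / 7.6 = 54.474 d.
At 31.5 °C: 414 / (31.5 − 11.9) = 414 / 19.6 = 21.122 d.
Difference = |54.474 − 21.122| = 33.351 ≈ 33.4 days.

33.4 days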